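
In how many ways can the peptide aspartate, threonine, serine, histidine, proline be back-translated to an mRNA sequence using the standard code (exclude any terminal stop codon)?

Asp: 2 codons.
Thr: 4 codons.
Ser: 6 codons.
His: 2 codons.
Pro: 4 codons.
2 × 4 × 6 × 2 × 4 = 384.

384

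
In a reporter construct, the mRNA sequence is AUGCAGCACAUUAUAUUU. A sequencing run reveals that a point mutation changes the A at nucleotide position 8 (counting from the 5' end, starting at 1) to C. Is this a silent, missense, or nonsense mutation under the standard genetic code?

Position 8 falls in codon 3: CAC → His.
After the substitution the codon is CCC → Pro.
His ≠ Pro, so this is a missense mutation.

missense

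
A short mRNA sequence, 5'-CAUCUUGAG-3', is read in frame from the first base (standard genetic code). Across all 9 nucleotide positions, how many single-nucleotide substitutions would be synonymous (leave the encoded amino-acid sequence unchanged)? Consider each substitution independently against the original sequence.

5

Codon 1 (CAU, His): 1 synonymous substitution.
Codon 2 (CUU, Leu): 3 synonymous substitutions.
Codon 3 (GAG, Glu): 1 synonymous substitution.
Total: 1 + 3 + 1 = 5.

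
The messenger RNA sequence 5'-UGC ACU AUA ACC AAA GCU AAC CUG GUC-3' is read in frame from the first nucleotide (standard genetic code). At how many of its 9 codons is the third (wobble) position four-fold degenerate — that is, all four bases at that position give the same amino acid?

Codon 1 UGC (Cys): third position 2-fold.
Codon 2 ACU (Thr): third position 4-fold.
Codon 3 AUA (Ile): third position 3-fold.
Codon 4 ACC (Thr): third position 4-fold.
Codon 5 AAA (Lys): third position 2-fold.
Codon 6 GCU (Ala): third position 4-fold.
Codon 7 AAC (Asn): third position 2-fold.
Codon 8 CUG (Leu): third position 4-fold.
Codon 9 GUC (Val): third position 4-fold.
Four-fold degenerate third positions: 5.

5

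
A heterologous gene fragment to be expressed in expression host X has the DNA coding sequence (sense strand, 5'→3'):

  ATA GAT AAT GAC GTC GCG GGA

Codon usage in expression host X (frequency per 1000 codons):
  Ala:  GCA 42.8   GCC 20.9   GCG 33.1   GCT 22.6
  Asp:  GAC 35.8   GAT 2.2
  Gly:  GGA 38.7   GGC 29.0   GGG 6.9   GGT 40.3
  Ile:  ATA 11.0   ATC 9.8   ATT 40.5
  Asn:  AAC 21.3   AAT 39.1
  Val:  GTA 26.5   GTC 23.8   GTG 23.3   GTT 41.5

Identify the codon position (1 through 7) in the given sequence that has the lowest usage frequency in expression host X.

Codon 1 ATA (Ile): 11.0 per 1000.
Codon 2 GAT (Asp): 2.2 per 1000.
Codon 3 AAT (Asn): 39.1 per 1000.
Codon 4 GAC (Asp): 35.8 per 1000.
Codon 5 GTC (Val): 23.8 per 1000.
Codon 6 GCG (Ala): 33.1 per 1000.
Codon 7 GGA (Gly): 38.7 per 1000.
Lowest frequency is 2.2 at codon 2.

2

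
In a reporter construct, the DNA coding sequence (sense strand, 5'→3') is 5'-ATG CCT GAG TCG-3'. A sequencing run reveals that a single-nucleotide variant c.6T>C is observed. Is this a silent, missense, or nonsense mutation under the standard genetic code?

silent

Position 6 falls in codon 2: CCT → Pro.
After the substitution the codon is CCC → Pro.
Both encode Pro, so the change is synonymous.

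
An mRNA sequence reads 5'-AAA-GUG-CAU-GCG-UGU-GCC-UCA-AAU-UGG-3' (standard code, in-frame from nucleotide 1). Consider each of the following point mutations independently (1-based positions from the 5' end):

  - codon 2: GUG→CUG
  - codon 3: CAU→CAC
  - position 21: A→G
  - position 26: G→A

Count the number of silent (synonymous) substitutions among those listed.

Codon 2: GUG (Val) → CUG (Leu) — missense.
Codon 3: CAU (His) → CAC (His) — synonymous.
Codon 7: UCA (Ser) → UCG (Ser) — synonymous.
Codon 9: UGG (Trp) → UAG (Stop) — nonsense.
Synonymous: 2 of 4.

2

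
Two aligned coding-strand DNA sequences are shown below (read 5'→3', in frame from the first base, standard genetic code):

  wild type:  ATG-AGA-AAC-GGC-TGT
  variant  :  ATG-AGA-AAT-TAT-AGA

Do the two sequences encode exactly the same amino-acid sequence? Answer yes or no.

no

Codon 1: ATG Met / ATG Met — identical.
Codon 2: AGA Arg / AGA Arg — identical.
Codon 3: AAC Asn / AAT Asn — synonymous.
Codon 4: GGC Gly / TAT Tyr — nonsynonymous.
Codon 5: TGT Cys / AGA Arg — nonsynonymous.
Nonsynonymous differences: 2 → different protein.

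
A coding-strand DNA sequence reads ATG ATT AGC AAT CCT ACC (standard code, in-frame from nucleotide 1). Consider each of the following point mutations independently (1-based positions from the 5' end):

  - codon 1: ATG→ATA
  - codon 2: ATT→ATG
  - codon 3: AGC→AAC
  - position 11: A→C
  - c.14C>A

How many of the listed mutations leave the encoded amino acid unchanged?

0

Codon 1: ATG (Met) → ATA (Ile) — missense.
Codon 2: ATT (Ile) → ATG (Met) — missense.
Codon 3: AGC (Ser) → AAC (Asn) — missense.
Codon 4: AAT (Asn) → ACT (Thr) — missense.
Codon 5: CCT (Pro) → CAT (His) — missense.
Synonymous: 0 of 5.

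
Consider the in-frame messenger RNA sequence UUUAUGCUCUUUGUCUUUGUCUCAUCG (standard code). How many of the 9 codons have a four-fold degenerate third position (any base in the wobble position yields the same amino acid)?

Codon 1 UUU (Phe): third position 2-fold.
Codon 2 AUG (Met): third position 1-fold.
Codon 3 CUC (Leu): third position 4-fold.
Codon 4 UUU (Phe): third position 2-fold.
Codon 5 GUC (Val): third position 4-fold.
Codon 6 UUU (Phe): third position 2-fold.
Codon 7 GUC (Val): third position 4-fold.
Codon 8 UCA (Ser): third position 4-fold.
Codon 9 UCG (Ser): third position 4-fold.
Four-fold degenerate third positions: 5.

5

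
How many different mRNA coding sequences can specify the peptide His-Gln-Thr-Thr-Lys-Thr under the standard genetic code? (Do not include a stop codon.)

512

His: 2 codons.
Gln: 2 codons.
Thr: 4 codons.
Thr: 4 codons.
Lys: 2 codons.
Thr: 4 codons.
2 × 2 × 4 × 4 × 2 × 4 = 512.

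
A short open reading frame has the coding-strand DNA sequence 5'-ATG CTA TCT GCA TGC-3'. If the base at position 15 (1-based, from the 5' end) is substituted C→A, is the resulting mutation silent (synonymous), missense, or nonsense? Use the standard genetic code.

nonsense

Position 15 falls in codon 5: TGC → Cys.
After the substitution the codon is TGA → Stop.
The new codon is a stop codon, so this is a nonsense mutation.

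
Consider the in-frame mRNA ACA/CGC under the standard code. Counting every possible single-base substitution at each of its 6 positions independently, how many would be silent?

6

Codon 1 (ACA, Thr): 3 synonymous substitutions.
Codon 2 (CGC, Arg): 3 synonymous substitutions.
Total: 3 + 3 = 6.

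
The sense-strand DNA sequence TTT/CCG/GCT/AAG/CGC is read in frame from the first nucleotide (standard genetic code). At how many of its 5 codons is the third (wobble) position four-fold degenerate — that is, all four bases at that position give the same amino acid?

3

Codon 1 TTT (Phe): third position 2-fold.
Codon 2 CCG (Pro): third position 4-fold.
Codon 3 GCT (Ala): third position 4-fold.
Codon 4 AAG (Lys): third position 2-fold.
Codon 5 CGC (Arg): third position 4-fold.
Four-fold degenerate third positions: 3.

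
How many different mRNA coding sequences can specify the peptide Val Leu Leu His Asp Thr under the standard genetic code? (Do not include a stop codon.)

2304

Val: 4 codons.
Leu: 6 codons.
Leu: 6 codons.
His: 2 codons.
Asp: 2 codons.
Thr: 4 codons.
4 × 6 × 6 × 2 × 2 × 4 = 2304.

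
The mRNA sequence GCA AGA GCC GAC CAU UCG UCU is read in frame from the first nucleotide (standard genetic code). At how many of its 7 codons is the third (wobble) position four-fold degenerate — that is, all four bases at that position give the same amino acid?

4

Codon 1 GCA (Ala): third position 4-fold.
Codon 2 AGA (Arg): third position 2-fold.
Codon 3 GCC (Ala): third position 4-fold.
Codon 4 GAC (Asp): third position 2-fold.
Codon 5 CAU (His): third position 2-fold.
Codon 6 UCG (Ser): third position 4-fold.
Codon 7 UCU (Ser): third position 4-fold.
Four-fold degenerate third positions: 4.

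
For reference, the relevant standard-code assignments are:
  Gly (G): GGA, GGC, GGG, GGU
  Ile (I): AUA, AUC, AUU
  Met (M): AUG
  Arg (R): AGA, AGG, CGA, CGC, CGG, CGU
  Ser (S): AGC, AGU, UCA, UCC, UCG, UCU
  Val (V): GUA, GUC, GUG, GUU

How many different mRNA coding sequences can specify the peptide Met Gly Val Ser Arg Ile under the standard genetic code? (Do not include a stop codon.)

1728

Met: 1 codon.
Gly: 4 codons.
Val: 4 codons.
Ser: 6 codons.
Arg: 6 codons.
Ile: 3 codons.
1 × 4 × 4 × 6 × 6 × 3 = 1728.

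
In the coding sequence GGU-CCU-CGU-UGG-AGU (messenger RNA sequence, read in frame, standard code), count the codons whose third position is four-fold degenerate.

Codon 1 GGU (Gly): third position 4-fold.
Codon 2 CCU (Pro): third position 4-fold.
Codon 3 CGU (Arg): third position 4-fold.
Codon 4 UGG (Trp): third position 1-fold.
Codon 5 AGU (Ser): third position 2-fold.
Four-fold degenerate third positions: 3.

3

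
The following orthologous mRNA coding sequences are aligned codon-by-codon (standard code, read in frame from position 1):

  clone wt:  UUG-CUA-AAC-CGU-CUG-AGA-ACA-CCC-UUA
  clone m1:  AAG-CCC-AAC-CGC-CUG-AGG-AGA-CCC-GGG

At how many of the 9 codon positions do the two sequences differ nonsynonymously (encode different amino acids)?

4

Codon 1: UUG Leu / AAG Lys — nonsynonymous.
Codon 2: CUA Leu / CCC Pro — nonsynonymous.
Codon 3: AAC Asn / AAC Asn — identical.
Codon 4: CGU Arg / CGC Arg — synonymous.
Codon 5: CUG Leu / CUG Leu — identical.
Codon 6: AGA Arg / AGG Arg — synonymous.
Codon 7: ACA Thr / AGA Arg — nonsynonymous.
Codon 8: CCC Pro / CCC Pro — identical.
Codon 9: UUA Leu / GGG Gly — nonsynonymous.
Nonsynonymous differences: 4.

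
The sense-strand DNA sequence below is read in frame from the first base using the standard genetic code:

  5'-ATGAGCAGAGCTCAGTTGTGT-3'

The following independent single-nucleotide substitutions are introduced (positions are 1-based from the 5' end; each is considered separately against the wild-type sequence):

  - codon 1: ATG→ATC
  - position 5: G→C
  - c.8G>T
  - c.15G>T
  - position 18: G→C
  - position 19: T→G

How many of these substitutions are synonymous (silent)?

0

Codon 1: ATG (Met) → ATC (Ile) — missense.
Codon 2: AGC (Ser) → ACC (Thr) — missense.
Codon 3: AGA (Arg) → ATA (Ile) — missense.
Codon 5: CAG (Gln) → CAT (His) — missense.
Codon 6: TTG (Leu) → TTC (Phe) — missense.
Codon 7: TGT (Cys) → GGT (Gly) — missense.
Synonymous: 0 of 6.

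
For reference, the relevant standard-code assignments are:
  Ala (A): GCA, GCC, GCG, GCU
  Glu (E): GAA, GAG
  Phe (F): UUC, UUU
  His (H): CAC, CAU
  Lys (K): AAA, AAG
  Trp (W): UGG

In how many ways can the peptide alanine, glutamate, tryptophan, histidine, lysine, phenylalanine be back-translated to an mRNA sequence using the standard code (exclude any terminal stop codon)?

Ala: 4 codons.
Glu: 2 codons.
Trp: 1 codon.
His: 2 codons.
Lys: 2 codons.
Phe: 2 codons.
4 × 2 × 1 × 2 × 2 × 2 = 64.

64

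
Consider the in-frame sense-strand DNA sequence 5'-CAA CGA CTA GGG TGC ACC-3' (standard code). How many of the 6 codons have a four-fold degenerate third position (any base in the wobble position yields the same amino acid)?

Codon 1 CAA (Gln): third position 2-fold.
Codon 2 CGA (Arg): third position 4-fold.
Codon 3 CTA (Leu): third position 4-fold.
Codon 4 GGG (Gly): third position 4-fold.
Codon 5 TGC (Cys): third position 2-fold.
Codon 6 ACC (Thr): third position 4-fold.
Four-fold degenerate third positions: 4.

4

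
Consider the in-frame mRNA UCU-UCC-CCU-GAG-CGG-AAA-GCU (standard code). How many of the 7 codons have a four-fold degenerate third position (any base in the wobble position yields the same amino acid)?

5

Codon 1 UCU (Ser): third position 4-fold.
Codon 2 UCC (Ser): third position 4-fold.
Codon 3 CCU (Pro): third position 4-fold.
Codon 4 GAG (Glu): third position 2-fold.
Codon 5 CGG (Arg): third position 4-fold.
Codon 6 AAA (Lys): third position 2-fold.
Codon 7 GCU (Ala): third position 4-fold.
Four-fold degenerate third positions: 5.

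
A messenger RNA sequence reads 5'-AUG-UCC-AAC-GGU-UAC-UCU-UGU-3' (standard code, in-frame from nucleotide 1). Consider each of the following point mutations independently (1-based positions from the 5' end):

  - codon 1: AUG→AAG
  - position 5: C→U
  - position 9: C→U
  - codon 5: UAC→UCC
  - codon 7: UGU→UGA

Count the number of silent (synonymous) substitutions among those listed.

1

Codon 1: AUG (Met) → AAG (Lys) — missense.
Codon 2: UCC (Ser) → UUC (Phe) — missense.
Codon 3: AAC (Asn) → AAU (Asn) — synonymous.
Codon 5: UAC (Tyr) → UCC (Ser) — missense.
Codon 7: UGU (Cys) → UGA (Stop) — nonsense.
Synonymous: 1 of 5.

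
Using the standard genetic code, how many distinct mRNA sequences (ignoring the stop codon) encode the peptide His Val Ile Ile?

His: 2 codons.
Val: 4 codons.
Ile: 3 codons.
Ile: 3 codons.
2 × 4 × 3 × 3 = 72.

72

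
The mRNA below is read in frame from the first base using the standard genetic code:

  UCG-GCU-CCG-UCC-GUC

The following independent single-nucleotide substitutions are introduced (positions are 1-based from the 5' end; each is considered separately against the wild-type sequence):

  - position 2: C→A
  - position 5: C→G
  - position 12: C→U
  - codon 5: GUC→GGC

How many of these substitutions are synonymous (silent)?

Codon 1: UCG (Ser) → UAG (Stop) — nonsense.
Codon 2: GCU (Ala) → GGU (Gly) — missense.
Codon 4: UCC (Ser) → UCU (Ser) — synonymous.
Codon 5: GUC (Val) → GGC (Gly) — missense.
Synonymous: 1 of 4.

1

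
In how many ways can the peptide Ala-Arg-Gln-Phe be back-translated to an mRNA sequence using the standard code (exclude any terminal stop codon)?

Ala: 4 codons.
Arg: 6 codons.
Gln: 2 codons.
Phe: 2 codons.
4 × 6 × 2 × 2 = 96.

96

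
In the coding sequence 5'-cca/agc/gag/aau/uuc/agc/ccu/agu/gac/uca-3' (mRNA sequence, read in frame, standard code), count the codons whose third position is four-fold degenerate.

Codon 1 CCA (Pro): third position 4-fold.
Codon 2 AGC (Ser): third position 2-fold.
Codon 3 GAG (Glu): third position 2-fold.
Codon 4 AAU (Asn): third position 2-fold.
Codon 5 UUC (Phe): third position 2-fold.
Codon 6 AGC (Ser): third position 2-fold.
Codon 7 CCU (Pro): third position 4-fold.
Codon 8 AGU (Ser): third position 2-fold.
Codon 9 GAC (Asp): third position 2-fold.
Codon 10 UCA (Ser): third position 4-fold.
Four-fold degenerate third positions: 3.

3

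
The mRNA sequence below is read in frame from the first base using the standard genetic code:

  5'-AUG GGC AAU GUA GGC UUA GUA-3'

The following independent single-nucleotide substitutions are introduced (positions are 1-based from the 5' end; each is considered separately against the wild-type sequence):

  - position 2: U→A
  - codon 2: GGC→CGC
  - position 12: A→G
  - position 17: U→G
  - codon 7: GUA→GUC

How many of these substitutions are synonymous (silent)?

2

Codon 1: AUG (Met) → AAG (Lys) — missense.
Codon 2: GGC (Gly) → CGC (Arg) — missense.
Codon 4: GUA (Val) → GUG (Val) — synonymous.
Codon 6: UUA (Leu) → UGA (Stop) — nonsense.
Codon 7: GUA (Val) → GUC (Val) — synonymous.
Synonymous: 2 of 5.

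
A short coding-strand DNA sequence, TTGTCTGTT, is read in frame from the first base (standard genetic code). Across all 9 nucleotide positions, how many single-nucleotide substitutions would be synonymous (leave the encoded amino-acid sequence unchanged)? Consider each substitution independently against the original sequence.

Codon 1 (TTG, Leu): 2 synonymous substitutions.
Codon 2 (TCT, Ser): 3 synonymous substitutions.
Codon 3 (GTT, Val): 3 synonymous substitutions.
Total: 2 + 3 + 3 = 8.

8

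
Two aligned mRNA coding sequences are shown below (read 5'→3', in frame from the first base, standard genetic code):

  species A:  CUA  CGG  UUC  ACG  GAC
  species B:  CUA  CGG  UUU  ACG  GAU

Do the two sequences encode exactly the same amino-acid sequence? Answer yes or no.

Codon 1: CUA Leu / CUA Leu — identical.
Codon 2: CGG Arg / CGG Arg — identical.
Codon 3: UUC Phe / UUU Phe — synonymous.
Codon 4: ACG Thr / ACG Thr — identical.
Codon 5: GAC Asp / GAU Asp — synonymous.
Nonsynonymous differences: 0 → same protein.

yes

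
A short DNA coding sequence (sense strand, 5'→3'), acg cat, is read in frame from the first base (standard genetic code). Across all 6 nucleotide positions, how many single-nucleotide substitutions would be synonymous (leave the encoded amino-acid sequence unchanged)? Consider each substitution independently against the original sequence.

Codon 1 (ACG, Thr): 3 synonymous substitutions.
Codon 2 (CAT, His): 1 synonymous substitution.
Total: 3 + 1 = 4.

4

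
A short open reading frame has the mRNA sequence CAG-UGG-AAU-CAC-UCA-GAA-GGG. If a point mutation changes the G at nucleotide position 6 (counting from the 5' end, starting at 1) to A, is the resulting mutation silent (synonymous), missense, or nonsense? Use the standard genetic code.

nonsense

Position 6 falls in codon 2: UGG → Trp.
After the substitution the codon is UGA → Stop.
The new codon is a stop codon, so this is a nonsense mutation.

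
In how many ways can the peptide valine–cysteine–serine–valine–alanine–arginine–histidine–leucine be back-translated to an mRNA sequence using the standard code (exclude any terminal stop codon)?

Val: 4 codons.
Cys: 2 codons.
Ser: 6 codons.
Val: 4 codons.
Ala: 4 codons.
Arg: 6 codons.
His: 2 codons.
Leu: 6 codons.
4 × 2 × 6 × 4 × 4 × 6 × 2 × 6 = 55296.

55296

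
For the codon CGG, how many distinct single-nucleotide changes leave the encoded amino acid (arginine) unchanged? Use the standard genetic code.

4

Position 1: AGG → 1 synonymous.
Position 2: none → 0 synonymous.
Position 3: CGU, CGC, CGA → 3 synonymous.
Total: 1 + 0 + 3 = 4.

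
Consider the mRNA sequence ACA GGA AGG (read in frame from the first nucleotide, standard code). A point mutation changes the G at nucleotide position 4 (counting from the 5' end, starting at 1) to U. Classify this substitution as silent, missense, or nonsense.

nonsense

Position 4 falls in codon 2: GGA → Gly.
After the substitution the codon is UGA → Stop.
The new codon is a stop codon, so this is a nonsense mutation.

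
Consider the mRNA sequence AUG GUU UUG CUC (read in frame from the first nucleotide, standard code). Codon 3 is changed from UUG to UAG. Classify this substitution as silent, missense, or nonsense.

Position 8 falls in codon 3: UUG → Leu.
After the substitution the codon is UAG → Stop.
The new codon is a stop codon, so this is a nonsense mutation.

nonsense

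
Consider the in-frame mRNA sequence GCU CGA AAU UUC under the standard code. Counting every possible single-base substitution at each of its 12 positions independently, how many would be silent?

9

Codon 1 (GCU, Ala): 3 synonymous substitutions.
Codon 2 (CGA, Arg): 4 synonymous substitutions.
Codon 3 (AAU, Asn): 1 synonymous substitution.
Codon 4 (UUC, Phe): 1 synonymous substitution.
Total: 3 + 4 + 1 + 1 = 9.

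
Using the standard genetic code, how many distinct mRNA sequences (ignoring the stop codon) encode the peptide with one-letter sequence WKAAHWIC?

Trp: 1 codon.
Lys: 2 codons.
Ala: 4 codons.
Ala: 4 codons.
His: 2 codons.
Trp: 1 codon.
Ile: 3 codons.
Cys: 2 codons.
1 × 2 × 4 × 4 × 2 × 1 × 3 × 2 = 384.

384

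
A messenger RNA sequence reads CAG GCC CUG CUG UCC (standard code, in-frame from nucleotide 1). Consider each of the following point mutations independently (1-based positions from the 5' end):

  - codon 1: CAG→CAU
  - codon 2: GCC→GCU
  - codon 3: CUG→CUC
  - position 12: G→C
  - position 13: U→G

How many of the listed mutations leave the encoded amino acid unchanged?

3

Codon 1: CAG (Gln) → CAU (His) — missense.
Codon 2: GCC (Ala) → GCU (Ala) — synonymous.
Codon 3: CUG (Leu) → CUC (Leu) — synonymous.
Codon 4: CUG (Leu) → CUC (Leu) — synonymous.
Codon 5: UCC (Ser) → GCC (Ala) — missense.
Synonymous: 3 of 5.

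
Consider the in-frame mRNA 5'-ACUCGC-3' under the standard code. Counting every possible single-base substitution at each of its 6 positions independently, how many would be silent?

6

Codon 1 (ACU, Thr): 3 synonymous substitutions.
Codon 2 (CGC, Arg): 3 synonymous substitutions.
Total: 3 + 3 = 6.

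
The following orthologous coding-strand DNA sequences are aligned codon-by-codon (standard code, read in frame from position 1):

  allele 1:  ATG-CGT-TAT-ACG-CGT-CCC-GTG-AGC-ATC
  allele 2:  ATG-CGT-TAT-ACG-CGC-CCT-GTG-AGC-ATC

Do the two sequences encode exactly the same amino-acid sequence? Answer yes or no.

Codon 1: ATG Met / ATG Met — identical.
Codon 2: CGT Arg / CGT Arg — identical.
Codon 3: TAT Tyr / TAT Tyr — identical.
Codon 4: ACG Thr / ACG Thr — identical.
Codon 5: CGT Arg / CGC Arg — synonymous.
Codon 6: CCC Pro / CCT Pro — synonymous.
Codon 7: GTG Val / GTG Val — identical.
Codon 8: AGC Ser / AGC Ser — identical.
Codon 9: ATC Ile / ATC Ile — identical.
Nonsynonymous differences: 0 → same protein.

yes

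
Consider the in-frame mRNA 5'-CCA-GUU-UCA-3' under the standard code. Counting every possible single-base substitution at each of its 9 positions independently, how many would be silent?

Codon 1 (CCA, Pro): 3 synonymous substitutions.
Codon 2 (GUU, Val): 3 synonymous substitutions.
Codon 3 (UCA, Ser): 3 synonymous substitutions.
Total: 3 + 3 + 3 = 9.

9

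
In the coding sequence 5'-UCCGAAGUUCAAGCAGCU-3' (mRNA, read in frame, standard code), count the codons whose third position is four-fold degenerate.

Codon 1 UCC (Ser): third position 4-fold.
Codon 2 GAA (Glu): third position 2-fold.
Codon 3 GUU (Val): third position 4-fold.
Codon 4 CAA (Gln): third position 2-fold.
Codon 5 GCA (Ala): third position 4-fold.
Codon 6 GCU (Ala): third position 4-fold.
Four-fold degenerate third positions: 4.

4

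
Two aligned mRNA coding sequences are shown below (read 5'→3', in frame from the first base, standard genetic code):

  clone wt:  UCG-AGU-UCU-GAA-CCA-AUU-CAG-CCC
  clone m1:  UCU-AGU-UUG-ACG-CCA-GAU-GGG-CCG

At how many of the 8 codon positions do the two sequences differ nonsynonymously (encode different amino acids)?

Codon 1: UCG Ser / UCU Ser — synonymous.
Codon 2: AGU Ser / AGU Ser — identical.
Codon 3: UCU Ser / UUG Leu — nonsynonymous.
Codon 4: GAA Glu / ACG Thr — nonsynonymous.
Codon 5: CCA Pro / CCA Pro — identical.
Codon 6: AUU Ile / GAU Asp — nonsynonymous.
Codon 7: CAG Gln / GGG Gly — nonsynonymous.
Codon 8: CCC Pro / CCG Pro — synonymous.
Nonsynonymous differences: 4.

4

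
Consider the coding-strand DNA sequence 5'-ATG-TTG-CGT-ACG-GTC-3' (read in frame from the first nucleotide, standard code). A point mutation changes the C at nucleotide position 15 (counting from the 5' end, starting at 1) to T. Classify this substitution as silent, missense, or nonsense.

silent

Position 15 falls in codon 5: GTC → Val.
After the substitution the codon is GTT → Val.
Both encode Val, so the change is synonymous.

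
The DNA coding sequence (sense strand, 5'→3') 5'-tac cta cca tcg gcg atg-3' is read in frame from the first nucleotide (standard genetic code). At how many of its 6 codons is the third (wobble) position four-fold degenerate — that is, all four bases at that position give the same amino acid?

4

Codon 1 TAC (Tyr): third position 2-fold.
Codon 2 CTA (Leu): third position 4-fold.
Codon 3 CCA (Pro): third position 4-fold.
Codon 4 TCG (Ser): third position 4-fold.
Codon 5 GCG (Ala): third position 4-fold.
Codon 6 ATG (Met): third position 1-fold.
Four-fold degenerate third positions: 4.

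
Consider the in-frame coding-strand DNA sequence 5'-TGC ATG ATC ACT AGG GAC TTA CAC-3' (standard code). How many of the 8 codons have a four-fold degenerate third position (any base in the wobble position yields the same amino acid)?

1

Codon 1 TGC (Cys): third position 2-fold.
Codon 2 ATG (Met): third position 1-fold.
Codon 3 ATC (Ile): third position 3-fold.
Codon 4 ACT (Thr): third position 4-fold.
Codon 5 AGG (Arg): third position 2-fold.
Codon 6 GAC (Asp): third position 2-fold.
Codon 7 TTA (Leu): third position 2-fold.
Codon 8 CAC (His): third position 2-fold.
Four-fold degenerate third positions: 1.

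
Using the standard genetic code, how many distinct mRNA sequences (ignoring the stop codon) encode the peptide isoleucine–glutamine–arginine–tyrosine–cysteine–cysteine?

Ile: 3 codons.
Gln: 2 codons.
Arg: 6 codons.
Tyr: 2 codons.
Cys: 2 codons.
Cys: 2 codons.
3 × 2 × 6 × 2 × 2 × 2 = 288.

288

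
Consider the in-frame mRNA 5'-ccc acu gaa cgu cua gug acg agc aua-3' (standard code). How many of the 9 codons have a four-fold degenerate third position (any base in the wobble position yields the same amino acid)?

6

Codon 1 CCC (Pro): third position 4-fold.
Codon 2 ACU (Thr): third position 4-fold.
Codon 3 GAA (Glu): third position 2-fold.
Codon 4 CGU (Arg): third position 4-fold.
Codon 5 CUA (Leu): third position 4-fold.
Codon 6 GUG (Val): third position 4-fold.
Codon 7 ACG (Thr): third position 4-fold.
Codon 8 AGC (Ser): third position 2-fold.
Codon 9 AUA (Ile): third position 3-fold.
Four-fold degenerate third positions: 6.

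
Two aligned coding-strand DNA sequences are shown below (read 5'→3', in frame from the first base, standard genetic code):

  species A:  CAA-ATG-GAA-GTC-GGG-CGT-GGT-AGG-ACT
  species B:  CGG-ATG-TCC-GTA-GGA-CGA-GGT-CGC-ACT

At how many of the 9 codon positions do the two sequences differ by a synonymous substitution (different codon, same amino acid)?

4

Codon 1: CAA Gln / CGG Arg — nonsynonymous.
Codon 2: ATG Met / ATG Met — identical.
Codon 3: GAA Glu / TCC Ser — nonsynonymous.
Codon 4: GTC Val / GTA Val — synonymous.
Codon 5: GGG Gly / GGA Gly — synonymous.
Codon 6: CGT Arg / CGA Arg — synonymous.
Codon 7: GGT Gly / GGT Gly — identical.
Codon 8: AGG Arg / CGC Arg — synonymous.
Codon 9: ACT Thr / ACT Thr — identical.
Synonymous differences: 4.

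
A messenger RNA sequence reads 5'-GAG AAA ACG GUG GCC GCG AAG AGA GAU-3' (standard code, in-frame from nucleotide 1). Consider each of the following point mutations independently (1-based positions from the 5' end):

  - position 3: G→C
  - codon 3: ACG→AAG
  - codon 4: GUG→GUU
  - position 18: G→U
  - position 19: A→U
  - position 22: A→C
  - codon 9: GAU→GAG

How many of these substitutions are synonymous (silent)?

3

Codon 1: GAG (Glu) → GAC (Asp) — missense.
Codon 3: ACG (Thr) → AAG (Lys) — missense.
Codon 4: GUG (Val) → GUU (Val) — synonymous.
Codon 6: GCG (Ala) → GCU (Ala) — synonymous.
Codon 7: AAG (Lys) → UAG (Stop) — nonsense.
Codon 8: AGA (Arg) → CGA (Arg) — synonymous.
Codon 9: GAU (Asp) → GAG (Glu) — missense.
Synonymous: 3 of 7.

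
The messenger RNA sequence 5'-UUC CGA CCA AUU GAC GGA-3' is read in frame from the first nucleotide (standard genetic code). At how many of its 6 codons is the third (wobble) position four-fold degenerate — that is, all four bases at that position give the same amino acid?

Codon 1 UUC (Phe): third position 2-fold.
Codon 2 CGA (Arg): third position 4-fold.
Codon 3 CCA (Pro): third position 4-fold.
Codon 4 AUU (Ile): third position 3-fold.
Codon 5 GAC (Asp): third position 2-fold.
Codon 6 GGA (Gly): third position 4-fold.
Four-fold degenerate third positions: 3.

3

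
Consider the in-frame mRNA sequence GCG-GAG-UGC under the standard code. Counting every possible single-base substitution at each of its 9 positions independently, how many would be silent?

5

Codon 1 (GCG, Ala): 3 synonymous substitutions.
Codon 2 (GAG, Glu): 1 synonymous substitution.
Codon 3 (UGC, Cys): 1 synonymous substitution.
Total: 3 + 1 + 1 = 5.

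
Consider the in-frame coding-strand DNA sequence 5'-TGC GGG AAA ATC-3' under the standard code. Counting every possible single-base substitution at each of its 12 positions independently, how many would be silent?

Codon 1 (TGC, Cys): 1 synonymous substitution.
Codon 2 (GGG, Gly): 3 synonymous substitutions.
Codon 3 (AAA, Lys): 1 synonymous substitution.
Codon 4 (ATC, Ile): 2 synonymous substitutions.
Total: 1 + 3 + 1 + 2 = 7.

7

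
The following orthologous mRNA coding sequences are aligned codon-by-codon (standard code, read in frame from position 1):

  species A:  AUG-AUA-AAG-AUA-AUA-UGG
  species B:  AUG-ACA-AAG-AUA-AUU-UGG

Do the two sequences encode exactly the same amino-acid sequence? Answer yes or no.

no

Codon 1: AUG Met / AUG Met — identical.
Codon 2: AUA Ile / ACA Thr — nonsynonymous.
Codon 3: AAG Lys / AAG Lys — identical.
Codon 4: AUA Ile / AUA Ile — identical.
Codon 5: AUA Ile / AUU Ile — synonymous.
Codon 6: UGG Trp / UGG Trp — identical.
Nonsynonymous differences: 1 → different protein.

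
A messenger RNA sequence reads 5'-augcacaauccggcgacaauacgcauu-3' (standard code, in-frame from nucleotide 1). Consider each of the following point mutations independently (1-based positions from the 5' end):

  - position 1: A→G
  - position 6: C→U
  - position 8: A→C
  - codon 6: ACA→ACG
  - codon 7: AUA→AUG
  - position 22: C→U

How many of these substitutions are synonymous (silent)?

Codon 1: AUG (Met) → GUG (Val) — missense.
Codon 2: CAC (His) → CAU (His) — synonymous.
Codon 3: AAU (Asn) → ACU (Thr) — missense.
Codon 6: ACA (Thr) → ACG (Thr) — synonymous.
Codon 7: AUA (Ile) → AUG (Met) — missense.
Codon 8: CGC (Arg) → UGC (Cys) — missense.
Synonymous: 2 of 6.

2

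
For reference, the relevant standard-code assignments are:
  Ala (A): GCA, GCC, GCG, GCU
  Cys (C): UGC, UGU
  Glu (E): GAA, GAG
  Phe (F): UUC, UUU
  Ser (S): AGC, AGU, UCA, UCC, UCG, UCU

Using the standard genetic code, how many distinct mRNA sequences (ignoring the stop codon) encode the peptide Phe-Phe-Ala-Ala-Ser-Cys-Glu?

Phe: 2 codons.
Phe: 2 codons.
Ala: 4 codons.
Ala: 4 codons.
Ser: 6 codons.
Cys: 2 codons.
Glu: 2 codons.
2 × 2 × 4 × 4 × 6 × 2 × 2 = 1536.

1536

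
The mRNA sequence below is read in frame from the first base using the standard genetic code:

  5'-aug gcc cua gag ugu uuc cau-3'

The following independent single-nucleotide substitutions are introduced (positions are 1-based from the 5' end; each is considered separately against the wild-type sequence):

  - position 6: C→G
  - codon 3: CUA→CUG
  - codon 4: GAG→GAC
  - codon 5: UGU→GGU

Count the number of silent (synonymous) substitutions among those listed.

2

Codon 2: GCC (Ala) → GCG (Ala) — synonymous.
Codon 3: CUA (Leu) → CUG (Leu) — synonymous.
Codon 4: GAG (Glu) → GAC (Asp) — missense.
Codon 5: UGU (Cys) → GGU (Gly) — missense.
Synonymous: 2 of 4.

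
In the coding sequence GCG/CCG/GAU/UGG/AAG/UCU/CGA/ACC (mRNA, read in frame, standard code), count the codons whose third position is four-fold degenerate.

5

Codon 1 GCG (Ala): third position 4-fold.
Codon 2 CCG (Pro): third position 4-fold.
Codon 3 GAU (Asp): third position 2-fold.
Codon 4 UGG (Trp): third position 1-fold.
Codon 5 AAG (Lys): third position 2-fold.
Codon 6 UCU (Ser): third position 4-fold.
Codon 7 CGA (Arg): third position 4-fold.
Codon 8 ACC (Thr): third position 4-fold.
Four-fold degenerate third positions: 5.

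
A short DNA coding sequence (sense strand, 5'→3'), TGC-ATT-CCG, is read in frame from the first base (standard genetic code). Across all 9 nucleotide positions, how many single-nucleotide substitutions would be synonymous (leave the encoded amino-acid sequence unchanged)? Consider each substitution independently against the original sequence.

6

Codon 1 (TGC, Cys): 1 synonymous substitution.
Codon 2 (ATT, Ile): 2 synonymous substitutions.
Codon 3 (CCG, Pro): 3 synonymous substitutions.
Total: 1 + 2 + 3 = 6.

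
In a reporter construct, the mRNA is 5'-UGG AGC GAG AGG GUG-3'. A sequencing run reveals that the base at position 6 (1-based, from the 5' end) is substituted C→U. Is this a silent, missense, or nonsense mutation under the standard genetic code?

silent

Position 6 falls in codon 2: AGC → Ser.
After the substitution the codon is AGU → Ser.
Both encode Ser, so the change is synonymous.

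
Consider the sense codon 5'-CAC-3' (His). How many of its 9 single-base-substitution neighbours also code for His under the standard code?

Position 1: none → 0 synonymous.
Position 2: none → 0 synonymous.
Position 3: CAU → 1 synonymous.
Total: 0 + 0 + 1 = 1.

1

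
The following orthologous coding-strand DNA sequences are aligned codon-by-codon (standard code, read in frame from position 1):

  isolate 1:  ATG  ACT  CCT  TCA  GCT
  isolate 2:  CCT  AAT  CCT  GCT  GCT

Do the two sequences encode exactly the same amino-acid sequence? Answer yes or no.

Codon 1: ATG Met / CCT Pro — nonsynonymous.
Codon 2: ACT Thr / AAT Asn — nonsynonymous.
Codon 3: CCT Pro / CCT Pro — identical.
Codon 4: TCA Ser / GCT Ala — nonsynonymous.
Codon 5: GCT Ala / GCT Ala — identical.
Nonsynonymous differences: 3 → different protein.

no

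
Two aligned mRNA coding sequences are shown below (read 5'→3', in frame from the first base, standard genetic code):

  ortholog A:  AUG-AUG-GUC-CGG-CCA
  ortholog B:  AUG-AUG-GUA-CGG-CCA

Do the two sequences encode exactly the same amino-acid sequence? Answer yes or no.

Codon 1: AUG Met / AUG Met — identical.
Codon 2: AUG Met / AUG Met — identical.
Codon 3: GUC Val / GUA Val — synonymous.
Codon 4: CGG Arg / CGG Arg — identical.
Codon 5: CCA Pro / CCA Pro — identical.
Nonsynonymous differences: 0 → same protein.

yes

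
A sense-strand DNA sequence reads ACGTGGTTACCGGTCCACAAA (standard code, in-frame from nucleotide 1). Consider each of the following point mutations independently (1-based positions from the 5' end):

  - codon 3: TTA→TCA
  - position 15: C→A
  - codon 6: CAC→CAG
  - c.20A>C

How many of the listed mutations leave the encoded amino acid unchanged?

1

Codon 3: TTA (Leu) → TCA (Ser) — missense.
Codon 5: GTC (Val) → GTA (Val) — synonymous.
Codon 6: CAC (His) → CAG (Gln) — missense.
Codon 7: AAA (Lys) → ACA (Thr) — missense.
Synonymous: 1 of 4.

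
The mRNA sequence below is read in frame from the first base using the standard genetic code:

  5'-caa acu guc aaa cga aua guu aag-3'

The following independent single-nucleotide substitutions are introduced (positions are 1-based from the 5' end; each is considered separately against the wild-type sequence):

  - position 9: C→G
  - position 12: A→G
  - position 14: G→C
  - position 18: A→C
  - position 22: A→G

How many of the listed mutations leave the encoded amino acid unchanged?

3

Codon 3: GUC (Val) → GUG (Val) — synonymous.
Codon 4: AAA (Lys) → AAG (Lys) — synonymous.
Codon 5: CGA (Arg) → CCA (Pro) — missense.
Codon 6: AUA (Ile) → AUC (Ile) — synonymous.
Codon 8: AAG (Lys) → GAG (Glu) — missense.
Synonymous: 3 of 5.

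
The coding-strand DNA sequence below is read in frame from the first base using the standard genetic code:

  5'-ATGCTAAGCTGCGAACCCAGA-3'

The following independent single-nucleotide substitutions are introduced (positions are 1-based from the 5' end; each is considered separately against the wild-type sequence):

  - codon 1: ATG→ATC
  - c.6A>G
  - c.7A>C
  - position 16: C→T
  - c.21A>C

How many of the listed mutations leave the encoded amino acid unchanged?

Codon 1: ATG (Met) → ATC (Ile) — missense.
Codon 2: CTA (Leu) → CTG (Leu) — synonymous.
Codon 3: AGC (Ser) → CGC (Arg) — missense.
Codon 6: CCC (Pro) → TCC (Ser) — missense.
Codon 7: AGA (Arg) → AGC (Ser) — missense.
Synonymous: 1 of 5.

1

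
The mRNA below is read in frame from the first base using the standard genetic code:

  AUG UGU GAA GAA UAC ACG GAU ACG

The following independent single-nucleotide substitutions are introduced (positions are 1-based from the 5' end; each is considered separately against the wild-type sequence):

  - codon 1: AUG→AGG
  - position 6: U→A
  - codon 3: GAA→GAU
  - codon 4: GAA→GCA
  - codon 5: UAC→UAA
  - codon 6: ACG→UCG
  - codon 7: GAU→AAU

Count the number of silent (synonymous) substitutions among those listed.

0

Codon 1: AUG (Met) → AGG (Arg) — missense.
Codon 2: UGU (Cys) → UGA (Stop) — nonsense.
Codon 3: GAA (Glu) → GAU (Asp) — missense.
Codon 4: GAA (Glu) → GCA (Ala) — missense.
Codon 5: UAC (Tyr) → UAA (Stop) — nonsense.
Codon 6: ACG (Thr) → UCG (Ser) — missense.
Codon 7: GAU (Asp) → AAU (Asn) — missense.
Synonymous: 0 of 7.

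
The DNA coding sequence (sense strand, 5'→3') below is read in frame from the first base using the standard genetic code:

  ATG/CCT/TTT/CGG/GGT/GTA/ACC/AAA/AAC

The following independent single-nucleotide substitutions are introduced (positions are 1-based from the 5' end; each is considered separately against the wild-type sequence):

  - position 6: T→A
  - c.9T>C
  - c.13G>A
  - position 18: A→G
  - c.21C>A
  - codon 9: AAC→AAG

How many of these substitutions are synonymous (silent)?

Codon 2: CCT (Pro) → CCA (Pro) — synonymous.
Codon 3: TTT (Phe) → TTC (Phe) — synonymous.
Codon 5: GGT (Gly) → AGT (Ser) — missense.
Codon 6: GTA (Val) → GTG (Val) — synonymous.
Codon 7: ACC (Thr) → ACA (Thr) — synonymous.
Codon 9: AAC (Asn) → AAG (Lys) — missense.
Synonymous: 4 of 6.

4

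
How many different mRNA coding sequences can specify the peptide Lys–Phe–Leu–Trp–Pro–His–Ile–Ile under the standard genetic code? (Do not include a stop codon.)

Lys: 2 codons.
Phe: 2 codons.
Leu: 6 codons.
Trp: 1 codon.
Pro: 4 codons.
His: 2 codons.
Ile: 3 codons.
Ile: 3 codons.
2 × 2 × 6 × 1 × 4 × 2 × 3 × 3 = 1728.

1728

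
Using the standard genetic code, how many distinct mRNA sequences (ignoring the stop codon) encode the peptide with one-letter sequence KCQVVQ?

256

Lys: 2 codons.
Cys: 2 codons.
Gln: 2 codons.
Val: 4 codons.
Val: 4 codons.
Gln: 2 codons.
2 × 2 × 2 × 4 × 4 × 2 = 256.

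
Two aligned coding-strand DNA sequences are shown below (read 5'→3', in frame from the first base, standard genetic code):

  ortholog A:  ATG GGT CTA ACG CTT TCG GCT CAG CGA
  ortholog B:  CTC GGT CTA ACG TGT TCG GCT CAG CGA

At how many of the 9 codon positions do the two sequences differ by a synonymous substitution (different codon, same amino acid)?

0

Codon 1: ATG Met / CTC Leu — nonsynonymous.
Codon 2: GGT Gly / GGT Gly — identical.
Codon 3: CTA Leu / CTA Leu — identical.
Codon 4: ACG Thr / ACG Thr — identical.
Codon 5: CTT Leu / TGT Cys — nonsynonymous.
Codon 6: TCG Ser / TCG Ser — identical.
Codon 7: GCT Ala / GCT Ala — identical.
Codon 8: CAG Gln / CAG Gln — identical.
Codon 9: CGA Arg / CGA Arg — identical.
Synonymous differences: 0.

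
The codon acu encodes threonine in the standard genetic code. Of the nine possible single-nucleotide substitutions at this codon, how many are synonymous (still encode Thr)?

Position 1: none → 0 synonymous.
Position 2: none → 0 synonymous.
Position 3: ACC, ACA, ACG → 3 synonymous.
Total: 0 + 0 + 3 = 3.

3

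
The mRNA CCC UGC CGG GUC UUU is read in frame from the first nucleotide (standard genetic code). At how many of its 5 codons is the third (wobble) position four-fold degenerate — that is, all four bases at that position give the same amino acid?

3

Codon 1 CCC (Pro): third position 4-fold.
Codon 2 UGC (Cys): third position 2-fold.
Codon 3 CGG (Arg): third position 4-fold.
Codon 4 GUC (Val): third position 4-fold.
Codon 5 UUU (Phe): third position 2-fold.
Four-fold degenerate third positions: 3.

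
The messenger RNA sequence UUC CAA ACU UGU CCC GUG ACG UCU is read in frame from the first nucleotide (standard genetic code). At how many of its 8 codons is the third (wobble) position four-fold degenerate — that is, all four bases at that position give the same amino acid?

5

Codon 1 UUC (Phe): third position 2-fold.
Codon 2 CAA (Gln): third position 2-fold.
Codon 3 ACU (Thr): third position 4-fold.
Codon 4 UGU (Cys): third position 2-fold.
Codon 5 CCC (Pro): third position 4-fold.
Codon 6 GUG (Val): third position 4-fold.
Codon 7 ACG (Thr): third position 4-fold.
Codon 8 UCU (Ser): third position 4-fold.
Four-fold degenerate third positions: 5.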